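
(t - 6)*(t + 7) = t^2 + t - 42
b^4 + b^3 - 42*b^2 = b^2*(b - 6)*(b + 7)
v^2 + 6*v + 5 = (v + 1)*(v + 5)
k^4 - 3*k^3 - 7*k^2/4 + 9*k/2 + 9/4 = (k - 3)*(k - 3/2)*(k + 1/2)*(k + 1)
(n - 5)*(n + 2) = n^2 - 3*n - 10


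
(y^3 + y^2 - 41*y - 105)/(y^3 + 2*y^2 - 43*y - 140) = (y + 3)/(y + 4)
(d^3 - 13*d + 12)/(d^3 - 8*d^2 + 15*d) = (d^2 + 3*d - 4)/(d*(d - 5))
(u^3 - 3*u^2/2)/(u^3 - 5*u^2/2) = (2*u - 3)/(2*u - 5)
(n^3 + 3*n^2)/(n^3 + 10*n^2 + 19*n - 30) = n^2*(n + 3)/(n^3 + 10*n^2 + 19*n - 30)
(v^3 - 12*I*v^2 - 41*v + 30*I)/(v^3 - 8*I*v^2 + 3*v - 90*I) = (v - I)/(v + 3*I)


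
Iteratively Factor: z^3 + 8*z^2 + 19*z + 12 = (z + 3)*(z^2 + 5*z + 4) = (z + 3)*(z + 4)*(z + 1)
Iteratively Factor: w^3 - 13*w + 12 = (w + 4)*(w^2 - 4*w + 3) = (w - 3)*(w + 4)*(w - 1)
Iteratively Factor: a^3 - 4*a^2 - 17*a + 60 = (a - 5)*(a^2 + a - 12) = (a - 5)*(a + 4)*(a - 3)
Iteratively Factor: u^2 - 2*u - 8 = (u - 4)*(u + 2)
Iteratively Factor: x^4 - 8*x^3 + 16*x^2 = (x)*(x^3 - 8*x^2 + 16*x) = x^2*(x^2 - 8*x + 16) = x^2*(x - 4)*(x - 4)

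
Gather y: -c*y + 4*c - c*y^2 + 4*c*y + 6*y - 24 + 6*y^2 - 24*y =4*c + y^2*(6 - c) + y*(3*c - 18) - 24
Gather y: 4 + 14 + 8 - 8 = 18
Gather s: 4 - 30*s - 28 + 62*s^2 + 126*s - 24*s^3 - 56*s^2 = -24*s^3 + 6*s^2 + 96*s - 24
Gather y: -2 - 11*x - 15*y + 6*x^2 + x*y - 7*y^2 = 6*x^2 - 11*x - 7*y^2 + y*(x - 15) - 2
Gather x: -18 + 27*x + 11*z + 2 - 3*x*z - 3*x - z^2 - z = x*(24 - 3*z) - z^2 + 10*z - 16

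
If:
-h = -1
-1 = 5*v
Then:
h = 1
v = -1/5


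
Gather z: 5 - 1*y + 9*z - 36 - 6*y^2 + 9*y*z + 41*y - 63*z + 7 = -6*y^2 + 40*y + z*(9*y - 54) - 24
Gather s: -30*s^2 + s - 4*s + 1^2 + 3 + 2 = -30*s^2 - 3*s + 6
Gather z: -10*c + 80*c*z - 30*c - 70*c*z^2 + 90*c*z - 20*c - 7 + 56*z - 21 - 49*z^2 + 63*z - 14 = -60*c + z^2*(-70*c - 49) + z*(170*c + 119) - 42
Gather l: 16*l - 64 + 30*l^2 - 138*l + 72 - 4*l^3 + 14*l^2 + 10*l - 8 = -4*l^3 + 44*l^2 - 112*l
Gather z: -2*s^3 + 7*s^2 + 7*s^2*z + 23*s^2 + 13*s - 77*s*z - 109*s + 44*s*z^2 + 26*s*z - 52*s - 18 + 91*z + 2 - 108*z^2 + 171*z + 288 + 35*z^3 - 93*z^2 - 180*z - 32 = -2*s^3 + 30*s^2 - 148*s + 35*z^3 + z^2*(44*s - 201) + z*(7*s^2 - 51*s + 82) + 240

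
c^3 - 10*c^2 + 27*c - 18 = (c - 6)*(c - 3)*(c - 1)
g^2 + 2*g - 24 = (g - 4)*(g + 6)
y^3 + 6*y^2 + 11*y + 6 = (y + 1)*(y + 2)*(y + 3)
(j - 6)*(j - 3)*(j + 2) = j^3 - 7*j^2 + 36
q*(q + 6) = q^2 + 6*q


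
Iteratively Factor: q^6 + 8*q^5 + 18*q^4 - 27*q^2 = (q + 3)*(q^5 + 5*q^4 + 3*q^3 - 9*q^2) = q*(q + 3)*(q^4 + 5*q^3 + 3*q^2 - 9*q) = q*(q + 3)^2*(q^3 + 2*q^2 - 3*q) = q*(q - 1)*(q + 3)^2*(q^2 + 3*q) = q*(q - 1)*(q + 3)^3*(q)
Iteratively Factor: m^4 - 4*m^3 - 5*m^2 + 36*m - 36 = (m - 2)*(m^3 - 2*m^2 - 9*m + 18) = (m - 3)*(m - 2)*(m^2 + m - 6) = (m - 3)*(m - 2)^2*(m + 3)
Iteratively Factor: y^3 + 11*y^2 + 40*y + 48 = (y + 4)*(y^2 + 7*y + 12) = (y + 3)*(y + 4)*(y + 4)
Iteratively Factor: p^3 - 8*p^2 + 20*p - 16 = (p - 2)*(p^2 - 6*p + 8) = (p - 2)^2*(p - 4)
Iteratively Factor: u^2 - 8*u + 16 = (u - 4)*(u - 4)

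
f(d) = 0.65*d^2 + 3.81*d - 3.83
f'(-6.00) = -3.99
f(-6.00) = -3.29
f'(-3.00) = -0.09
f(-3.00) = -9.41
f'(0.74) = 4.77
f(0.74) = -0.65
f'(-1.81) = 1.46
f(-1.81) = -8.60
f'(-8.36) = -7.06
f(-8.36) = 9.75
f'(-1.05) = 2.44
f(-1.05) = -7.11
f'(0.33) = 4.24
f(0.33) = -2.50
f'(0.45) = 4.40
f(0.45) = -1.98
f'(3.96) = 8.96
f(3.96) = 21.45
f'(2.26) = 6.75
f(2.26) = 8.10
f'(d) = 1.3*d + 3.81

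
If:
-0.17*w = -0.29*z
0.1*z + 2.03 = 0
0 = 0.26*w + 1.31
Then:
No Solution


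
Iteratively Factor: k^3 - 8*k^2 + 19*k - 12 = (k - 3)*(k^2 - 5*k + 4) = (k - 4)*(k - 3)*(k - 1)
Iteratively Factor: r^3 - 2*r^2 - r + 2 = (r - 1)*(r^2 - r - 2) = (r - 2)*(r - 1)*(r + 1)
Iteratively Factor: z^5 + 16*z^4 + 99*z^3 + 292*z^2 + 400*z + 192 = (z + 1)*(z^4 + 15*z^3 + 84*z^2 + 208*z + 192) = (z + 1)*(z + 4)*(z^3 + 11*z^2 + 40*z + 48) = (z + 1)*(z + 3)*(z + 4)*(z^2 + 8*z + 16) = (z + 1)*(z + 3)*(z + 4)^2*(z + 4)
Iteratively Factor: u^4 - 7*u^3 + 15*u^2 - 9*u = (u - 3)*(u^3 - 4*u^2 + 3*u) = (u - 3)^2*(u^2 - u) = u*(u - 3)^2*(u - 1)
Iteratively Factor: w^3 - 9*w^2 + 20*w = (w)*(w^2 - 9*w + 20) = w*(w - 4)*(w - 5)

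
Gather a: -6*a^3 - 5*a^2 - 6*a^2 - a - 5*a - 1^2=-6*a^3 - 11*a^2 - 6*a - 1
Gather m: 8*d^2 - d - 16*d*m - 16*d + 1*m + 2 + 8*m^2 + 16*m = 8*d^2 - 17*d + 8*m^2 + m*(17 - 16*d) + 2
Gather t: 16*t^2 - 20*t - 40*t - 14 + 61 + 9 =16*t^2 - 60*t + 56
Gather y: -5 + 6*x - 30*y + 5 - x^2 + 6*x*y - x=-x^2 + 5*x + y*(6*x - 30)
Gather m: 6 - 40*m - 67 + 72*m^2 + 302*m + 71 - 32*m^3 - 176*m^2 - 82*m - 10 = -32*m^3 - 104*m^2 + 180*m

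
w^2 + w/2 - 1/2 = (w - 1/2)*(w + 1)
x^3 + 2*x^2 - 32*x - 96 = (x - 6)*(x + 4)^2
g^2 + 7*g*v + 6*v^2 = (g + v)*(g + 6*v)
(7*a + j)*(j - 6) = 7*a*j - 42*a + j^2 - 6*j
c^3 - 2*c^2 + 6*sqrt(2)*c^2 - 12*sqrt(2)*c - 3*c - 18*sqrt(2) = (c - 3)*(c + 1)*(c + 6*sqrt(2))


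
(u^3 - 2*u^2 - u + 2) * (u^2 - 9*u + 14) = u^5 - 11*u^4 + 31*u^3 - 17*u^2 - 32*u + 28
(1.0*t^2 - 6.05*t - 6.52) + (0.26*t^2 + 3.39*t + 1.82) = 1.26*t^2 - 2.66*t - 4.7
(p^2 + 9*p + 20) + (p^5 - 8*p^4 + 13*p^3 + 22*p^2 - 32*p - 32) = p^5 - 8*p^4 + 13*p^3 + 23*p^2 - 23*p - 12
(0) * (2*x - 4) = 0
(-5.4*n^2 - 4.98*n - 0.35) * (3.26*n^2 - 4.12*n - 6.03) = -17.604*n^4 + 6.0132*n^3 + 51.9386*n^2 + 31.4714*n + 2.1105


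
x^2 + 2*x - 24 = (x - 4)*(x + 6)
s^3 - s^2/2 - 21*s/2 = s*(s - 7/2)*(s + 3)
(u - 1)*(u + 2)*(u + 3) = u^3 + 4*u^2 + u - 6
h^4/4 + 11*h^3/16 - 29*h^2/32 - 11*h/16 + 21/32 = (h/4 + 1/4)*(h - 1)*(h - 3/4)*(h + 7/2)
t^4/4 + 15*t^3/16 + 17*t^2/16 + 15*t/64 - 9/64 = (t/4 + 1/4)*(t - 1/4)*(t + 3/2)^2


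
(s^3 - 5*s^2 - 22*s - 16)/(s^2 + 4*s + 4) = (s^2 - 7*s - 8)/(s + 2)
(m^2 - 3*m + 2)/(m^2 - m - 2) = (m - 1)/(m + 1)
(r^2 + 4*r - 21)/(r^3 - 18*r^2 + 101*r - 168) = (r + 7)/(r^2 - 15*r + 56)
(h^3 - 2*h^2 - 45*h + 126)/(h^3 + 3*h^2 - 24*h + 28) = (h^2 - 9*h + 18)/(h^2 - 4*h + 4)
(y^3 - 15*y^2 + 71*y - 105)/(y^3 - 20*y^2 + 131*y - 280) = (y - 3)/(y - 8)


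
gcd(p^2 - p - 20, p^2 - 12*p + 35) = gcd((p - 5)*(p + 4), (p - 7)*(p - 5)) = p - 5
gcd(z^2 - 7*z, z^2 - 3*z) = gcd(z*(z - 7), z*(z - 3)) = z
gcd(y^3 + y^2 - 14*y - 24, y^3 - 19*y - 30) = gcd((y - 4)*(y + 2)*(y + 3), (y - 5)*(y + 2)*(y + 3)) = y^2 + 5*y + 6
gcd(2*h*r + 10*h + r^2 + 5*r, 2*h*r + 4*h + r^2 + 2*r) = 2*h + r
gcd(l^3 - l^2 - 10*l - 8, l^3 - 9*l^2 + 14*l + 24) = l^2 - 3*l - 4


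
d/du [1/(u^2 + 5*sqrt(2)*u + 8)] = (-2*u - 5*sqrt(2))/(u^2 + 5*sqrt(2)*u + 8)^2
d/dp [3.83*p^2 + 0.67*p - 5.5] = 7.66*p + 0.67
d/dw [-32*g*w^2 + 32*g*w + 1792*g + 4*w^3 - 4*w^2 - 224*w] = -64*g*w + 32*g + 12*w^2 - 8*w - 224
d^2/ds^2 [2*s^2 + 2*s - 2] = 4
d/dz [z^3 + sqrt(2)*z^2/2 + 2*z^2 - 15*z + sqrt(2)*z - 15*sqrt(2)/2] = 3*z^2 + sqrt(2)*z + 4*z - 15 + sqrt(2)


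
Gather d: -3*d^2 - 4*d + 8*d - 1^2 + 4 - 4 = -3*d^2 + 4*d - 1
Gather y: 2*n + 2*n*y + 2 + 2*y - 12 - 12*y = 2*n + y*(2*n - 10) - 10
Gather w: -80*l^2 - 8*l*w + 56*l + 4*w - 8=-80*l^2 + 56*l + w*(4 - 8*l) - 8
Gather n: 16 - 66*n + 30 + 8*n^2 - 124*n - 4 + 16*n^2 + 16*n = 24*n^2 - 174*n + 42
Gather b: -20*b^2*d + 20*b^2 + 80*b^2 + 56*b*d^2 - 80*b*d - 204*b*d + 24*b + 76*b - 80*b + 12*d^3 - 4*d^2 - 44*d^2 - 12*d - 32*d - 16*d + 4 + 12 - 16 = b^2*(100 - 20*d) + b*(56*d^2 - 284*d + 20) + 12*d^3 - 48*d^2 - 60*d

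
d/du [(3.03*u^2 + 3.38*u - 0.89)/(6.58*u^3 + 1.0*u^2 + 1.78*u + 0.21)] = (-19.9374*u^4 - 44.4808*u^3 + 19.582*u^2 + 3.0526*u + 2.294)/(43.2964*u^6 + 13.16*u^5 + 24.4248*u^4 + 6.3236*u^3 + 3.5884*u^2 + 0.7476*u + 0.0441)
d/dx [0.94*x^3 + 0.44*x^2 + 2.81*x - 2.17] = 2.82*x^2 + 0.88*x + 2.81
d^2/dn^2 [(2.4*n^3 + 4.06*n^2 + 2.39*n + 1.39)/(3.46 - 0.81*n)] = (-3.14928*n^3 + 40.35744*n^2 - 172.39104*n - 112.429778)/(0.531441*n^3 - 6.810318*n^2 + 29.090988*n - 41.421736)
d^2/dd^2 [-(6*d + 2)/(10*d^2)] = 6*(-d - 1)/(5*d^4)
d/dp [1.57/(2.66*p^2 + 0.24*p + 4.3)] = (-8.3524*p - 0.3768)/(2.66*p^2 + 0.24*p + 4.3)^2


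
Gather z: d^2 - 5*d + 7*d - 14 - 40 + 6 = d^2 + 2*d - 48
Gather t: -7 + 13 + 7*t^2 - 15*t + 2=7*t^2 - 15*t + 8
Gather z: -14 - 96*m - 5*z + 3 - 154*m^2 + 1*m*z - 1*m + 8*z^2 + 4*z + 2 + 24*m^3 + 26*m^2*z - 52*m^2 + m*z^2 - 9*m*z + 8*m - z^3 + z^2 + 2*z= 24*m^3 - 206*m^2 - 89*m - z^3 + z^2*(m + 9) + z*(26*m^2 - 8*m + 1) - 9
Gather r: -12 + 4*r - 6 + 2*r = 6*r - 18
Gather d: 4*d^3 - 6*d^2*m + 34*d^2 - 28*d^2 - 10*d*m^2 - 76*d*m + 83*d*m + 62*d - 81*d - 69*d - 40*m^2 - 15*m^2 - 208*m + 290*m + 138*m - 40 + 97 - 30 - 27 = 4*d^3 + d^2*(6 - 6*m) + d*(-10*m^2 + 7*m - 88) - 55*m^2 + 220*m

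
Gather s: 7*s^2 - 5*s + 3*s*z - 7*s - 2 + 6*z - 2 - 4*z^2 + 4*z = 7*s^2 + s*(3*z - 12) - 4*z^2 + 10*z - 4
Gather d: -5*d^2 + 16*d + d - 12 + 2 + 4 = -5*d^2 + 17*d - 6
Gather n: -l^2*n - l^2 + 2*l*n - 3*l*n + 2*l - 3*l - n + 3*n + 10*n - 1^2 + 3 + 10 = -l^2 - l + n*(-l^2 - l + 12) + 12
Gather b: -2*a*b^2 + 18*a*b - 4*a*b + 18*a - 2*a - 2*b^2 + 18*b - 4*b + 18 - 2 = 16*a + b^2*(-2*a - 2) + b*(14*a + 14) + 16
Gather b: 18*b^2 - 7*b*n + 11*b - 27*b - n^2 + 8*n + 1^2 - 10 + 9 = 18*b^2 + b*(-7*n - 16) - n^2 + 8*n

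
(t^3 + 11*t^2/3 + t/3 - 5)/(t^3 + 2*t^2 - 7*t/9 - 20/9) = 3*(t + 3)/(3*t + 4)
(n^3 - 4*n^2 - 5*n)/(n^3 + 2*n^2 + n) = (n - 5)/(n + 1)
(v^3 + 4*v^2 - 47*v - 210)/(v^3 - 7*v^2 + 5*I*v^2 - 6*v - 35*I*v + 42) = (v^2 + 11*v + 30)/(v^2 + 5*I*v - 6)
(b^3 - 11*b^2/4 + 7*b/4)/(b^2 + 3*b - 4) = b*(4*b - 7)/(4*(b + 4))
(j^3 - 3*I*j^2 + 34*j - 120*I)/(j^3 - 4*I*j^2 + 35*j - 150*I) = (j - 4*I)/(j - 5*I)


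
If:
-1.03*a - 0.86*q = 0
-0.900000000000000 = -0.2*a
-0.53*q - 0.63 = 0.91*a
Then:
No Solution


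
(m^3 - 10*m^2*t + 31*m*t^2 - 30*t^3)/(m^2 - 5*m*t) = m - 5*t + 6*t^2/m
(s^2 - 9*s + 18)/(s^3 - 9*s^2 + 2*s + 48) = (s - 6)/(s^2 - 6*s - 16)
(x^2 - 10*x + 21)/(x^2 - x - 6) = (x - 7)/(x + 2)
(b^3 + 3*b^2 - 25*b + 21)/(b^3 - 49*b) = (b^2 - 4*b + 3)/(b*(b - 7))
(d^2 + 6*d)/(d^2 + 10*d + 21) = d*(d + 6)/(d^2 + 10*d + 21)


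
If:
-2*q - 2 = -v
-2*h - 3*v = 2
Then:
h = -3*v/2 - 1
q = v/2 - 1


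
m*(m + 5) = m^2 + 5*m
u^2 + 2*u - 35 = (u - 5)*(u + 7)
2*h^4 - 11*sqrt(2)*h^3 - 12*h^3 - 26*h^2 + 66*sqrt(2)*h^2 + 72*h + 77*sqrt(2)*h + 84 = (h - 7)*(h - 6*sqrt(2))*(sqrt(2)*h + 1)*(sqrt(2)*h + sqrt(2))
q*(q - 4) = q^2 - 4*q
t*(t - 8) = t^2 - 8*t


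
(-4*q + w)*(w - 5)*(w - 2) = -4*q*w^2 + 28*q*w - 40*q + w^3 - 7*w^2 + 10*w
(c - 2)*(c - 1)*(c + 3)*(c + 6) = c^4 + 6*c^3 - 7*c^2 - 36*c + 36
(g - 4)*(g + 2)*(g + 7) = g^3 + 5*g^2 - 22*g - 56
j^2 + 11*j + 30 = (j + 5)*(j + 6)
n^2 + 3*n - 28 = (n - 4)*(n + 7)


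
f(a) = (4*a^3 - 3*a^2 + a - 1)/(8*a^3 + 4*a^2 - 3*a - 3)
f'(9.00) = 0.01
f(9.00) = 0.44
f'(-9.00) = 0.01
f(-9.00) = 0.58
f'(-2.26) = 0.30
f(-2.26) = 0.95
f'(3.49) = 0.03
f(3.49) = 0.36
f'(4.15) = 0.02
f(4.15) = 0.38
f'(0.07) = -0.42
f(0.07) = 0.30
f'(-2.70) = 0.18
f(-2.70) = 0.85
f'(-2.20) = 0.33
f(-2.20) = 0.97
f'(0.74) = 115.32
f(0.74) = -1.33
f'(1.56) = 0.10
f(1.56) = 0.26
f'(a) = (-24*a^2 - 8*a + 3)*(4*a^3 - 3*a^2 + a - 1)/(8*a^3 + 4*a^2 - 3*a - 3)^2 + (12*a^2 - 6*a + 1)/(8*a^3 + 4*a^2 - 3*a - 3) = (40*a^4 - 40*a^3 - 7*a^2 + 26*a - 6)/(64*a^6 + 64*a^5 - 32*a^4 - 72*a^3 - 15*a^2 + 18*a + 9)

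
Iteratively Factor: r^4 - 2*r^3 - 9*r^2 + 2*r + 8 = (r + 1)*(r^3 - 3*r^2 - 6*r + 8) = (r - 4)*(r + 1)*(r^2 + r - 2) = (r - 4)*(r + 1)*(r + 2)*(r - 1)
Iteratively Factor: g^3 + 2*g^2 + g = (g)*(g^2 + 2*g + 1) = g*(g + 1)*(g + 1)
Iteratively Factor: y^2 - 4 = (y + 2)*(y - 2)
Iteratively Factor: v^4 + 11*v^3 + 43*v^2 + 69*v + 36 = (v + 4)*(v^3 + 7*v^2 + 15*v + 9) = (v + 3)*(v + 4)*(v^2 + 4*v + 3) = (v + 3)^2*(v + 4)*(v + 1)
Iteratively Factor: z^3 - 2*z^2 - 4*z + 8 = (z + 2)*(z^2 - 4*z + 4) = (z - 2)*(z + 2)*(z - 2)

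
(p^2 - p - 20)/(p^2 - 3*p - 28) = (p - 5)/(p - 7)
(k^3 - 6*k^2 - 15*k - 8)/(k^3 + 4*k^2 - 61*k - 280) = (k^2 + 2*k + 1)/(k^2 + 12*k + 35)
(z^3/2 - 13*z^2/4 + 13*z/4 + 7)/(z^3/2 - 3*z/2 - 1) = (z^2 - 15*z/2 + 14)/(z^2 - z - 2)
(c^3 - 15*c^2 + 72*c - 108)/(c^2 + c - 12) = (c^2 - 12*c + 36)/(c + 4)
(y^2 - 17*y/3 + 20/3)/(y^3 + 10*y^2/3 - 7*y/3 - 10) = (y - 4)/(y^2 + 5*y + 6)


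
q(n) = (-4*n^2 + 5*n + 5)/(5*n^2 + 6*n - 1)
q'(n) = (5 - 8*n)/(5*n^2 + 6*n - 1) + (-10*n - 6)*(-4*n^2 + 5*n + 5)/(5*n^2 + 6*n - 1)^2 = 7*(-7*n^2 - 6*n - 5)/(25*n^4 + 60*n^3 + 26*n^2 - 12*n + 1)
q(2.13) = -0.07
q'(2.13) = -0.29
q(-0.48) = -0.62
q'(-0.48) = -3.51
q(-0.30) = -1.34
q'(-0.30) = -4.85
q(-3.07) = -1.73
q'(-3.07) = -0.48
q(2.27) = -0.11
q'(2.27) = -0.26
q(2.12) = -0.07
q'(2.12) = -0.29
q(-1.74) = -4.28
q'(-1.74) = -8.06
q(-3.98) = -1.44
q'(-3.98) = -0.22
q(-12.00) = -0.98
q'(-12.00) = -0.02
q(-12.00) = -0.98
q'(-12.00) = -0.02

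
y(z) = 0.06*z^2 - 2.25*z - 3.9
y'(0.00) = -2.25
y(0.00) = -3.90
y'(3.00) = -1.89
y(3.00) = -10.11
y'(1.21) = -2.10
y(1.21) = -6.53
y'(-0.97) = -2.37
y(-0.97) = -1.66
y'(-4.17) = -2.75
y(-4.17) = 6.53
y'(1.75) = -2.04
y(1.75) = -7.65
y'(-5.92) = -2.96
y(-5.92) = 11.52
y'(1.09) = -2.12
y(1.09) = -6.28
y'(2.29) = -1.98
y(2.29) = -8.74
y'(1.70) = -2.05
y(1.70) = -7.55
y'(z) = 0.12*z - 2.25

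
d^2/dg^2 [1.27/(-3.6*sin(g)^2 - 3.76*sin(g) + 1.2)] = (65.8368*sin(g)^4 + 51.57216*sin(g)^3 - 58.854848*sin(g)^2 - 97.41408*sin(g) - 46.882304)/(3.6*sin(g)^2 + 3.76*sin(g) - 1.2)^3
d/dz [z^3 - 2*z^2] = z*(3*z - 4)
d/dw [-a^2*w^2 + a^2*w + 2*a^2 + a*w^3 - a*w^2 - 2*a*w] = a*(-2*a*w + a + 3*w^2 - 2*w - 2)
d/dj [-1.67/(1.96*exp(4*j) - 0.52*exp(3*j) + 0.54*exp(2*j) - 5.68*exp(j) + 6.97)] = (13.0928*exp(3*j) - 2.6052*exp(2*j) + 1.8036*exp(j) - 9.4856)*exp(j)/(1.96*exp(4*j) - 0.52*exp(3*j) + 0.54*exp(2*j) - 5.68*exp(j) + 6.97)^2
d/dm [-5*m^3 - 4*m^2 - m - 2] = -15*m^2 - 8*m - 1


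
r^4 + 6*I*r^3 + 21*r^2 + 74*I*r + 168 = (r - 3*I)*(r - 2*I)*(r + 4*I)*(r + 7*I)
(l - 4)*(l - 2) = l^2 - 6*l + 8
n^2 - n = n*(n - 1)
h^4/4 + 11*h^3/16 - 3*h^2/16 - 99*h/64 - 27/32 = (h/4 + 1/2)*(h - 3/2)*(h + 3/4)*(h + 3/2)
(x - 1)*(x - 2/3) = x^2 - 5*x/3 + 2/3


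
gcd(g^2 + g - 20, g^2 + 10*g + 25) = g + 5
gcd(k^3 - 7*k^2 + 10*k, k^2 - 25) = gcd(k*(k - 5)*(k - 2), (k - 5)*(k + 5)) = k - 5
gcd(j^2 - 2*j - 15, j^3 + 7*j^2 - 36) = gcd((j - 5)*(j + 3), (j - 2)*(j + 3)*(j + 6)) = j + 3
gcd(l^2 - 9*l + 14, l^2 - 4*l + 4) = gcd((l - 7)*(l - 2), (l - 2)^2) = l - 2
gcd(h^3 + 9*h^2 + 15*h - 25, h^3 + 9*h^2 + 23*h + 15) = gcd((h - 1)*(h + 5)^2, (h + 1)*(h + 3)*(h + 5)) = h + 5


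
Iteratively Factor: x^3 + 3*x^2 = (x + 3)*(x^2) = x*(x + 3)*(x)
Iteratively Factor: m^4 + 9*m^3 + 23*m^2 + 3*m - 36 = (m + 3)*(m^3 + 6*m^2 + 5*m - 12) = (m - 1)*(m + 3)*(m^2 + 7*m + 12) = (m - 1)*(m + 3)*(m + 4)*(m + 3)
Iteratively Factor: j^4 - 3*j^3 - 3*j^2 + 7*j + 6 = (j - 3)*(j^3 - 3*j - 2) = (j - 3)*(j - 2)*(j^2 + 2*j + 1) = (j - 3)*(j - 2)*(j + 1)*(j + 1)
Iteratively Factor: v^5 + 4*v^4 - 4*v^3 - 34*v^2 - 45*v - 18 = (v + 1)*(v^4 + 3*v^3 - 7*v^2 - 27*v - 18) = (v + 1)*(v + 3)*(v^3 - 7*v - 6) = (v + 1)^2*(v + 3)*(v^2 - v - 6) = (v + 1)^2*(v + 2)*(v + 3)*(v - 3)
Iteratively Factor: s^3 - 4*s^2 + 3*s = (s)*(s^2 - 4*s + 3) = s*(s - 1)*(s - 3)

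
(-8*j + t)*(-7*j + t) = 56*j^2 - 15*j*t + t^2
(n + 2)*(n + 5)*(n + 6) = n^3 + 13*n^2 + 52*n + 60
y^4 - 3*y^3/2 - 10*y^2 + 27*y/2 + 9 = (y - 3)*(y - 2)*(y + 1/2)*(y + 3)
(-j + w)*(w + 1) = -j*w - j + w^2 + w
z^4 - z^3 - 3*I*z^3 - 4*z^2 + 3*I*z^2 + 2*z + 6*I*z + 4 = (z - 2)*(z + 1)*(z - 2*I)*(z - I)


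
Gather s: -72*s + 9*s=-63*s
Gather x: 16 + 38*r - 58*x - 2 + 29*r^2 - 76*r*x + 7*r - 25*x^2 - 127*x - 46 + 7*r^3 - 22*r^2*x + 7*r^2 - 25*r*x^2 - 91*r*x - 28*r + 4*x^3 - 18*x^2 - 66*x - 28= 7*r^3 + 36*r^2 + 17*r + 4*x^3 + x^2*(-25*r - 43) + x*(-22*r^2 - 167*r - 251) - 60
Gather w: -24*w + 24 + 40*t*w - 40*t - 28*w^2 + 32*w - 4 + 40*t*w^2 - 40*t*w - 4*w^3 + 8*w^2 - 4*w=-40*t - 4*w^3 + w^2*(40*t - 20) + 4*w + 20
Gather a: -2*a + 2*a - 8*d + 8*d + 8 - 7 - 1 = 0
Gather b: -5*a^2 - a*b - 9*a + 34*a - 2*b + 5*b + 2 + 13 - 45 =-5*a^2 + 25*a + b*(3 - a) - 30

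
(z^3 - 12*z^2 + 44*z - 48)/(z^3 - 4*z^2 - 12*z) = (z^2 - 6*z + 8)/(z*(z + 2))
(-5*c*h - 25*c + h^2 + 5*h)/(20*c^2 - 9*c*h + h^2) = (-h - 5)/(4*c - h)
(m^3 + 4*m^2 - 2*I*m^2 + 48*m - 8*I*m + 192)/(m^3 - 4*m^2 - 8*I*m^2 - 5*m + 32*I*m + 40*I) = (m^2 + m*(4 + 6*I) + 24*I)/(m^2 - 4*m - 5)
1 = 1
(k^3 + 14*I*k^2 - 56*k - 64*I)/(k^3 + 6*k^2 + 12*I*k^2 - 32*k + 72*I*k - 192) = (k + 2*I)/(k + 6)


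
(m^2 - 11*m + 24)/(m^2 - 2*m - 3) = (m - 8)/(m + 1)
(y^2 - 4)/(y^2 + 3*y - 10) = (y + 2)/(y + 5)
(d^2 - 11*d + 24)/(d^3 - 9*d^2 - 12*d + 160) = (d - 3)/(d^2 - d - 20)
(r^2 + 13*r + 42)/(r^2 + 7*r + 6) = (r + 7)/(r + 1)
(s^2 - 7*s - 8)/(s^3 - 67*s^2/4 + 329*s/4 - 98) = 4*(s + 1)/(4*s^2 - 35*s + 49)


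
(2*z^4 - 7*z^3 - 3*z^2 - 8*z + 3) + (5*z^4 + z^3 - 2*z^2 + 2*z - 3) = 7*z^4 - 6*z^3 - 5*z^2 - 6*z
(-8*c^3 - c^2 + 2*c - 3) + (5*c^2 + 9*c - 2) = -8*c^3 + 4*c^2 + 11*c - 5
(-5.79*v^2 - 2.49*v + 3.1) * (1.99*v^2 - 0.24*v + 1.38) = -11.5221*v^4 - 3.5655*v^3 - 1.2236*v^2 - 4.1802*v + 4.278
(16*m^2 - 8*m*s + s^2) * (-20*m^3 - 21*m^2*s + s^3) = -320*m^5 - 176*m^4*s + 148*m^3*s^2 - 5*m^2*s^3 - 8*m*s^4 + s^5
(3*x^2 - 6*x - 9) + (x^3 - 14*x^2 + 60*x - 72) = x^3 - 11*x^2 + 54*x - 81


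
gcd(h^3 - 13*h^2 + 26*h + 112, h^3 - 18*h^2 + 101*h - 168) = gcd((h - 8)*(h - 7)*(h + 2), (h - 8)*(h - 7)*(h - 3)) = h^2 - 15*h + 56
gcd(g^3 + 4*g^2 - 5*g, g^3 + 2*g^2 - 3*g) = g^2 - g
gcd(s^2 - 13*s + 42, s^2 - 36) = s - 6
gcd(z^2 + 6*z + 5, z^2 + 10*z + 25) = z + 5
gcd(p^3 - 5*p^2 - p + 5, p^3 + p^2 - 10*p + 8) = p - 1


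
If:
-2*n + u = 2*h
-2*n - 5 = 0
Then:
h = u/2 + 5/2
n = -5/2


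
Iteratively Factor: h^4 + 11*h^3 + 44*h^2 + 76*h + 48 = (h + 2)*(h^3 + 9*h^2 + 26*h + 24) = (h + 2)*(h + 3)*(h^2 + 6*h + 8) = (h + 2)^2*(h + 3)*(h + 4)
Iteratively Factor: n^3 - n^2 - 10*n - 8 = (n + 1)*(n^2 - 2*n - 8) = (n - 4)*(n + 1)*(n + 2)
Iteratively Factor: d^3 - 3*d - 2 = (d - 2)*(d^2 + 2*d + 1) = (d - 2)*(d + 1)*(d + 1)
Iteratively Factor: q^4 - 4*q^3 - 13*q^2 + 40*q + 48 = (q + 1)*(q^3 - 5*q^2 - 8*q + 48) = (q - 4)*(q + 1)*(q^2 - q - 12) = (q - 4)*(q + 1)*(q + 3)*(q - 4)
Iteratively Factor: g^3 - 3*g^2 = (g - 3)*(g^2) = g*(g - 3)*(g)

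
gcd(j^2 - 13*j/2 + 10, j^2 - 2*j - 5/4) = j - 5/2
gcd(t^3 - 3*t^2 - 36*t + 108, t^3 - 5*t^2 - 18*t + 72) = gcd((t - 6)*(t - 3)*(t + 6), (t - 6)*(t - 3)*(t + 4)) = t^2 - 9*t + 18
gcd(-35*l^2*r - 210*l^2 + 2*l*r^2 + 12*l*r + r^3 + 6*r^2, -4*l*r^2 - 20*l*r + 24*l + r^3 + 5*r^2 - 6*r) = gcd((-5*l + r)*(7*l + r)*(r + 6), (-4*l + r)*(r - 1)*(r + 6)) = r + 6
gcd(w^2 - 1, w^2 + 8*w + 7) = w + 1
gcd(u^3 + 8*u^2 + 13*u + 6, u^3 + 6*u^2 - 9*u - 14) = u + 1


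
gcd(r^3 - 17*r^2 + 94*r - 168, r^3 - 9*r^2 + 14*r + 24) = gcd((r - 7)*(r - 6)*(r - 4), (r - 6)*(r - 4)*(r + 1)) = r^2 - 10*r + 24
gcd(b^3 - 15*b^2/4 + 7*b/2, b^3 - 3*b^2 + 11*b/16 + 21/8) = b^2 - 15*b/4 + 7/2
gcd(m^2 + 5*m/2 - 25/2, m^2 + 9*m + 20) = m + 5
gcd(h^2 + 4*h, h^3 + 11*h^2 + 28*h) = h^2 + 4*h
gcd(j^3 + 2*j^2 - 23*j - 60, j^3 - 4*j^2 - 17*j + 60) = j^2 - j - 20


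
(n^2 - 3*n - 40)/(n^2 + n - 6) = (n^2 - 3*n - 40)/(n^2 + n - 6)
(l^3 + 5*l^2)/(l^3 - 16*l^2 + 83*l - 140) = l^2*(l + 5)/(l^3 - 16*l^2 + 83*l - 140)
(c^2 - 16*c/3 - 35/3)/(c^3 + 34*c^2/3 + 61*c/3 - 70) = (3*c^2 - 16*c - 35)/(3*c^3 + 34*c^2 + 61*c - 210)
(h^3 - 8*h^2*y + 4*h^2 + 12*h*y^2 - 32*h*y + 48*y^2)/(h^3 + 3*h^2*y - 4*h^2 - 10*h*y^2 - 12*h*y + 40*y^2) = (h^2 - 6*h*y + 4*h - 24*y)/(h^2 + 5*h*y - 4*h - 20*y)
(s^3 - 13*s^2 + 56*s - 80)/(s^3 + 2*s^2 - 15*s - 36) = (s^2 - 9*s + 20)/(s^2 + 6*s + 9)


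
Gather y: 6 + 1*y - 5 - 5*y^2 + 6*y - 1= -5*y^2 + 7*y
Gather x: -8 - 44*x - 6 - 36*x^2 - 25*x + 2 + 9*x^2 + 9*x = -27*x^2 - 60*x - 12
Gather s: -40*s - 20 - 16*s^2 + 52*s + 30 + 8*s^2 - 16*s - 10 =-8*s^2 - 4*s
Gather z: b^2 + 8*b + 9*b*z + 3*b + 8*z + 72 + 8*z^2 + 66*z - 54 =b^2 + 11*b + 8*z^2 + z*(9*b + 74) + 18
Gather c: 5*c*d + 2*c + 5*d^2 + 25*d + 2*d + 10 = c*(5*d + 2) + 5*d^2 + 27*d + 10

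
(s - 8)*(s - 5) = s^2 - 13*s + 40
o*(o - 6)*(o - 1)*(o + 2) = o^4 - 5*o^3 - 8*o^2 + 12*o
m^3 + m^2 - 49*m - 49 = (m - 7)*(m + 1)*(m + 7)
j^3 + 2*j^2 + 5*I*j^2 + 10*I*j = j*(j + 2)*(j + 5*I)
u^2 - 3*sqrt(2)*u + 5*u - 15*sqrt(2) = (u + 5)*(u - 3*sqrt(2))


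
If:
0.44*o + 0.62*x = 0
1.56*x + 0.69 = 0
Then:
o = 0.62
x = -0.44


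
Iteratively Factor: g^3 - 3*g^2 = (g - 3)*(g^2) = g*(g - 3)*(g)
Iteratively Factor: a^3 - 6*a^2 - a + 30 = (a + 2)*(a^2 - 8*a + 15) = (a - 3)*(a + 2)*(a - 5)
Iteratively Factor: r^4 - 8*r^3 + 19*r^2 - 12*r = (r - 3)*(r^3 - 5*r^2 + 4*r) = (r - 4)*(r - 3)*(r^2 - r) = r*(r - 4)*(r - 3)*(r - 1)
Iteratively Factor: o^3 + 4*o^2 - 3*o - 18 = (o - 2)*(o^2 + 6*o + 9) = (o - 2)*(o + 3)*(o + 3)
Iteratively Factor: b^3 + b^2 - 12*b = (b)*(b^2 + b - 12) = b*(b + 4)*(b - 3)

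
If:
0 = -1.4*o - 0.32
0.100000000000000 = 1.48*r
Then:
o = -0.23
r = 0.07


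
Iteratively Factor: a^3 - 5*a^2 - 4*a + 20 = (a + 2)*(a^2 - 7*a + 10) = (a - 5)*(a + 2)*(a - 2)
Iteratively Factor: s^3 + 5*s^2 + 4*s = (s)*(s^2 + 5*s + 4) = s*(s + 1)*(s + 4)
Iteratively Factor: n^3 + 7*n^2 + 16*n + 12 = (n + 3)*(n^2 + 4*n + 4) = (n + 2)*(n + 3)*(n + 2)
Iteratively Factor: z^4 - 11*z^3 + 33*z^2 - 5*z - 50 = (z - 5)*(z^3 - 6*z^2 + 3*z + 10) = (z - 5)*(z - 2)*(z^2 - 4*z - 5) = (z - 5)*(z - 2)*(z + 1)*(z - 5)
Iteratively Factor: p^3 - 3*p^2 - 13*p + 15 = (p - 1)*(p^2 - 2*p - 15) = (p - 1)*(p + 3)*(p - 5)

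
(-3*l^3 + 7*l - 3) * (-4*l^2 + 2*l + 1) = 12*l^5 - 6*l^4 - 31*l^3 + 26*l^2 + l - 3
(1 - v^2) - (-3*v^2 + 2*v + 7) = 2*v^2 - 2*v - 6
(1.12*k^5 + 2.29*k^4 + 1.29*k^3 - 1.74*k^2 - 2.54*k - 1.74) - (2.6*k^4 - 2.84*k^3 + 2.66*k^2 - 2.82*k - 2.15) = 1.12*k^5 - 0.31*k^4 + 4.13*k^3 - 4.4*k^2 + 0.28*k + 0.41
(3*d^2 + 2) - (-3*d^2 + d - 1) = 6*d^2 - d + 3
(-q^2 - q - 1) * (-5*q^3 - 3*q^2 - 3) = 5*q^5 + 8*q^4 + 8*q^3 + 6*q^2 + 3*q + 3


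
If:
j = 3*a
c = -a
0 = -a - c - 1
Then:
No Solution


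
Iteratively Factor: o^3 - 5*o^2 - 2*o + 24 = (o + 2)*(o^2 - 7*o + 12) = (o - 4)*(o + 2)*(o - 3)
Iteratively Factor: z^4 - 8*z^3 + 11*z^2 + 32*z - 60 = (z - 5)*(z^3 - 3*z^2 - 4*z + 12) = (z - 5)*(z - 3)*(z^2 - 4) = (z - 5)*(z - 3)*(z - 2)*(z + 2)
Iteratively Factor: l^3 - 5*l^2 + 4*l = (l)*(l^2 - 5*l + 4) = l*(l - 4)*(l - 1)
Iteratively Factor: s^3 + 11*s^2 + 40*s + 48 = (s + 4)*(s^2 + 7*s + 12) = (s + 3)*(s + 4)*(s + 4)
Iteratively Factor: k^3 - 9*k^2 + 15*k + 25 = (k - 5)*(k^2 - 4*k - 5) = (k - 5)*(k + 1)*(k - 5)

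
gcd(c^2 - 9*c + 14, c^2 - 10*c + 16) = c - 2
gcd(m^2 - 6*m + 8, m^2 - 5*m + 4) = m - 4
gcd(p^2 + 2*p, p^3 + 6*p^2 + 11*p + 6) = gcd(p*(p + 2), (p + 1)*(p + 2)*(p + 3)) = p + 2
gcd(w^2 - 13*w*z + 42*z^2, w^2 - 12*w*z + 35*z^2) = -w + 7*z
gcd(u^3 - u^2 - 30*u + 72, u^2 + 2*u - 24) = u^2 + 2*u - 24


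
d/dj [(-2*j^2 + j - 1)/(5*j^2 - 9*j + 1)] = (13*j^2 + 6*j - 8)/(25*j^4 - 90*j^3 + 91*j^2 - 18*j + 1)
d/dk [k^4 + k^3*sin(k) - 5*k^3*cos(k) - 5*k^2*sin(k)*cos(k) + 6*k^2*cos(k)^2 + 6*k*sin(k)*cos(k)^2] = 5*k^3*sin(k) + k^3*cos(k) + 4*k^3 + 3*k^2*sin(k) - 6*k^2*sin(2*k) - 15*k^2*cos(k) - 5*k^2*cos(2*k) - 5*k*sin(2*k) + 3*k*cos(k)/2 + 6*k*cos(2*k) + 9*k*cos(3*k)/2 + 6*k + 3*sin(k)/2 + 3*sin(3*k)/2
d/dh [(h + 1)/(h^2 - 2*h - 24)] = (h^2 - 2*h - 2*(h - 1)*(h + 1) - 24)/(-h^2 + 2*h + 24)^2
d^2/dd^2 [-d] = 0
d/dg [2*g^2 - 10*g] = 4*g - 10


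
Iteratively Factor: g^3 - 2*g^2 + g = (g)*(g^2 - 2*g + 1) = g*(g - 1)*(g - 1)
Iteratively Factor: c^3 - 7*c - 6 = (c + 1)*(c^2 - c - 6) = (c + 1)*(c + 2)*(c - 3)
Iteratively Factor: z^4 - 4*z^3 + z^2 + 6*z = (z)*(z^3 - 4*z^2 + z + 6) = z*(z - 3)*(z^2 - z - 2) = z*(z - 3)*(z - 2)*(z + 1)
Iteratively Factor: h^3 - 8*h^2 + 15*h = (h)*(h^2 - 8*h + 15) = h*(h - 3)*(h - 5)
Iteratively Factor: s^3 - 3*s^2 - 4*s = (s - 4)*(s^2 + s) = (s - 4)*(s + 1)*(s)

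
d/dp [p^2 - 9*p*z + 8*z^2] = 2*p - 9*z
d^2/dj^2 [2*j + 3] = 0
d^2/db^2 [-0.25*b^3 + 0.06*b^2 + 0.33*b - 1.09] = 0.12 - 1.5*b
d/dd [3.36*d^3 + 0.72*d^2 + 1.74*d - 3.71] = 10.08*d^2 + 1.44*d + 1.74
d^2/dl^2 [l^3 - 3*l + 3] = 6*l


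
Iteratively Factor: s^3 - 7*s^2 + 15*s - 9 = (s - 3)*(s^2 - 4*s + 3) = (s - 3)*(s - 1)*(s - 3)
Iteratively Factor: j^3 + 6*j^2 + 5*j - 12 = (j + 4)*(j^2 + 2*j - 3) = (j + 3)*(j + 4)*(j - 1)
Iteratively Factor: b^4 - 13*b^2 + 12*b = (b)*(b^3 - 13*b + 12) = b*(b + 4)*(b^2 - 4*b + 3) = b*(b - 1)*(b + 4)*(b - 3)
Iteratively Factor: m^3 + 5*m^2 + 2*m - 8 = (m - 1)*(m^2 + 6*m + 8) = (m - 1)*(m + 2)*(m + 4)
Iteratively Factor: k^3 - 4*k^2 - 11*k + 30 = (k - 5)*(k^2 + k - 6) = (k - 5)*(k + 3)*(k - 2)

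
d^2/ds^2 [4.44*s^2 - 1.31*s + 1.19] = 8.88000000000000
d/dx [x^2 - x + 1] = 2*x - 1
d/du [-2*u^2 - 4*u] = -4*u - 4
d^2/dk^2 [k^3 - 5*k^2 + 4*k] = 6*k - 10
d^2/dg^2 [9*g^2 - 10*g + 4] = 18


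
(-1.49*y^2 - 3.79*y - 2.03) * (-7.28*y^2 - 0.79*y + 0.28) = 10.8472*y^4 + 28.7683*y^3 + 17.3553*y^2 + 0.5425*y - 0.5684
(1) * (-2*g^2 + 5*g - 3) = -2*g^2 + 5*g - 3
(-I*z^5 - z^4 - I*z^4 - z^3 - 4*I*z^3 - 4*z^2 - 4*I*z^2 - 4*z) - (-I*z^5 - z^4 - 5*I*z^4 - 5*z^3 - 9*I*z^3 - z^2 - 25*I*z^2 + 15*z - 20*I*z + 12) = 4*I*z^4 + 4*z^3 + 5*I*z^3 - 3*z^2 + 21*I*z^2 - 19*z + 20*I*z - 12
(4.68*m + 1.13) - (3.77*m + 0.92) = 0.91*m + 0.21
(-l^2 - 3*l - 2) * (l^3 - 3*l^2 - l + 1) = -l^5 + 8*l^3 + 8*l^2 - l - 2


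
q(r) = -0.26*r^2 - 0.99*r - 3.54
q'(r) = -0.52*r - 0.99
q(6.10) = -19.25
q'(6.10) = -4.16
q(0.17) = -3.72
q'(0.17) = -1.08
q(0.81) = -4.51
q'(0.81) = -1.41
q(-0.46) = -3.14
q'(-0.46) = -0.75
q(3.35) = -9.77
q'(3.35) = -2.73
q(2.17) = -6.91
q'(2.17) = -2.12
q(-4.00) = -3.74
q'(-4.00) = 1.09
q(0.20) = -3.75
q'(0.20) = -1.09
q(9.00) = -33.51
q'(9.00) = -5.67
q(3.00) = -8.85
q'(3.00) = -2.55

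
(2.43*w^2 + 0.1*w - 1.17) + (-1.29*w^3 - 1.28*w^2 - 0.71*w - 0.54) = -1.29*w^3 + 1.15*w^2 - 0.61*w - 1.71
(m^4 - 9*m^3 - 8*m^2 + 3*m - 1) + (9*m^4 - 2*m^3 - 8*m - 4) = 10*m^4 - 11*m^3 - 8*m^2 - 5*m - 5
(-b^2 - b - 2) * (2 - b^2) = b^4 + b^3 - 2*b - 4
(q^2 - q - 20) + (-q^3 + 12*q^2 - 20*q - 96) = -q^3 + 13*q^2 - 21*q - 116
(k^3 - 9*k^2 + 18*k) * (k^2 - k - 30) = k^5 - 10*k^4 - 3*k^3 + 252*k^2 - 540*k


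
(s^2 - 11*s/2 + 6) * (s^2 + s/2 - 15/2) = s^4 - 5*s^3 - 17*s^2/4 + 177*s/4 - 45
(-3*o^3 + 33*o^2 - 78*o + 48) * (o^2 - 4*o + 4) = -3*o^5 + 45*o^4 - 222*o^3 + 492*o^2 - 504*o + 192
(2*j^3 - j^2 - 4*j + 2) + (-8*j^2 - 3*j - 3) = 2*j^3 - 9*j^2 - 7*j - 1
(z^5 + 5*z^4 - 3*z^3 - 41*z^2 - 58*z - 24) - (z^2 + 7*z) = z^5 + 5*z^4 - 3*z^3 - 42*z^2 - 65*z - 24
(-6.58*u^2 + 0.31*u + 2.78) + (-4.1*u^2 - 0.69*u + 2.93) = -10.68*u^2 - 0.38*u + 5.71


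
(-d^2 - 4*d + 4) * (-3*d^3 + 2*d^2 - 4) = 3*d^5 + 10*d^4 - 20*d^3 + 12*d^2 + 16*d - 16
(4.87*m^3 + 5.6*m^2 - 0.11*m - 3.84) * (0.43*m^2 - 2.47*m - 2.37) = 2.0941*m^5 - 9.6209*m^4 - 25.4212*m^3 - 14.6515*m^2 + 9.7455*m + 9.1008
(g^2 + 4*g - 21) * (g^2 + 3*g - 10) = g^4 + 7*g^3 - 19*g^2 - 103*g + 210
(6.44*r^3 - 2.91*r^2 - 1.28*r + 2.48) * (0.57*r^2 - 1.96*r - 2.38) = 3.6708*r^5 - 14.2811*r^4 - 10.3532*r^3 + 10.8482*r^2 - 1.8144*r - 5.9024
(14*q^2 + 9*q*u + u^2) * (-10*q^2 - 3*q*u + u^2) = -140*q^4 - 132*q^3*u - 23*q^2*u^2 + 6*q*u^3 + u^4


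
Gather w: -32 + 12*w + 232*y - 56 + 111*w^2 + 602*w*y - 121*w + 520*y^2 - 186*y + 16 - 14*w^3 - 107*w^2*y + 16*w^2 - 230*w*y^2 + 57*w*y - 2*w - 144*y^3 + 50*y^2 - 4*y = -14*w^3 + w^2*(127 - 107*y) + w*(-230*y^2 + 659*y - 111) - 144*y^3 + 570*y^2 + 42*y - 72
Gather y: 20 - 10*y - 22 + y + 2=-9*y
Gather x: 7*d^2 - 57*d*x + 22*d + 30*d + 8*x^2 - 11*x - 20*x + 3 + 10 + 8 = 7*d^2 + 52*d + 8*x^2 + x*(-57*d - 31) + 21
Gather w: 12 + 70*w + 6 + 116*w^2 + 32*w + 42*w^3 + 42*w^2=42*w^3 + 158*w^2 + 102*w + 18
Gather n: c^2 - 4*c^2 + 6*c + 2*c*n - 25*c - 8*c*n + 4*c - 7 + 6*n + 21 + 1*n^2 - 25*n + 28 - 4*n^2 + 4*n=-3*c^2 - 15*c - 3*n^2 + n*(-6*c - 15) + 42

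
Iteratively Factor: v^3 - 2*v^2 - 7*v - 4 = (v + 1)*(v^2 - 3*v - 4) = (v + 1)^2*(v - 4)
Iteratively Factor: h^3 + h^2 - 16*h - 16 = (h + 4)*(h^2 - 3*h - 4) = (h + 1)*(h + 4)*(h - 4)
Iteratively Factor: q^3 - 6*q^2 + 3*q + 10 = (q - 2)*(q^2 - 4*q - 5) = (q - 2)*(q + 1)*(q - 5)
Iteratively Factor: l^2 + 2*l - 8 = (l - 2)*(l + 4)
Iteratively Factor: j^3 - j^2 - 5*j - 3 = (j + 1)*(j^2 - 2*j - 3) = (j + 1)^2*(j - 3)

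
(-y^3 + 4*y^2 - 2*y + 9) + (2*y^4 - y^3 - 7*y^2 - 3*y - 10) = 2*y^4 - 2*y^3 - 3*y^2 - 5*y - 1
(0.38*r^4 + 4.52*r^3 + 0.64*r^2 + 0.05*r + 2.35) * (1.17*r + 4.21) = 0.4446*r^5 + 6.8882*r^4 + 19.778*r^3 + 2.7529*r^2 + 2.96*r + 9.8935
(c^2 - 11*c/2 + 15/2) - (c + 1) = c^2 - 13*c/2 + 13/2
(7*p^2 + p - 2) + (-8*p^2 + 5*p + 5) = -p^2 + 6*p + 3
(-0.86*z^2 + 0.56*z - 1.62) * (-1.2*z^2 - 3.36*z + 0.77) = 1.032*z^4 + 2.2176*z^3 - 0.5998*z^2 + 5.8744*z - 1.2474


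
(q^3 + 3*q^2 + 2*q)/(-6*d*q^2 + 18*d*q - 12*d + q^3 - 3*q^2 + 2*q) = q*(q^2 + 3*q + 2)/(-6*d*q^2 + 18*d*q - 12*d + q^3 - 3*q^2 + 2*q)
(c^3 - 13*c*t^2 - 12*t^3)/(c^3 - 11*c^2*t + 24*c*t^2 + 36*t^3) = (c^2 - c*t - 12*t^2)/(c^2 - 12*c*t + 36*t^2)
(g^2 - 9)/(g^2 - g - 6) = (g + 3)/(g + 2)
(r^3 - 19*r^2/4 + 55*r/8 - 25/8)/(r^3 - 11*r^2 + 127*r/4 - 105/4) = (4*r^2 - 9*r + 5)/(2*(2*r^2 - 17*r + 21))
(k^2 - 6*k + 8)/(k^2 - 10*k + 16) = (k - 4)/(k - 8)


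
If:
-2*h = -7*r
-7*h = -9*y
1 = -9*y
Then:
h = -1/7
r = -2/49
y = -1/9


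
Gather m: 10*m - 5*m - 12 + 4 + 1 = 5*m - 7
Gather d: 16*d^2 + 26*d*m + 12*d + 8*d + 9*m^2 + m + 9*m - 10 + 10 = 16*d^2 + d*(26*m + 20) + 9*m^2 + 10*m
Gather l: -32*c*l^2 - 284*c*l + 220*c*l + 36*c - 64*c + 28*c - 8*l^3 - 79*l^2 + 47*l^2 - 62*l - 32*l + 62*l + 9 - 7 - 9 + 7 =-8*l^3 + l^2*(-32*c - 32) + l*(-64*c - 32)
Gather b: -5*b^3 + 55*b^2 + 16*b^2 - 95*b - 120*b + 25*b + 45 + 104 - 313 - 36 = -5*b^3 + 71*b^2 - 190*b - 200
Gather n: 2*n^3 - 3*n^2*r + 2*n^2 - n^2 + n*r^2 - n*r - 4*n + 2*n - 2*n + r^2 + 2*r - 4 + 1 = 2*n^3 + n^2*(1 - 3*r) + n*(r^2 - r - 4) + r^2 + 2*r - 3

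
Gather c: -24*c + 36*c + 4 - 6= 12*c - 2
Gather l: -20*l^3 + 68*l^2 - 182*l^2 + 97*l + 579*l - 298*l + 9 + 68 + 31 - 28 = -20*l^3 - 114*l^2 + 378*l + 80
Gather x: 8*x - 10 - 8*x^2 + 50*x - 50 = -8*x^2 + 58*x - 60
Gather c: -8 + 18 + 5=15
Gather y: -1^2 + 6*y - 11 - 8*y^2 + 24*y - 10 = -8*y^2 + 30*y - 22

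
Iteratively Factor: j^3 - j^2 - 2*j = (j)*(j^2 - j - 2) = j*(j - 2)*(j + 1)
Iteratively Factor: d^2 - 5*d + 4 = (d - 1)*(d - 4)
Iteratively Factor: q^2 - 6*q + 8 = (q - 2)*(q - 4)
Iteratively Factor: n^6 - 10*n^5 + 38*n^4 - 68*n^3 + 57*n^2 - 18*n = (n - 1)*(n^5 - 9*n^4 + 29*n^3 - 39*n^2 + 18*n) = (n - 2)*(n - 1)*(n^4 - 7*n^3 + 15*n^2 - 9*n) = (n - 3)*(n - 2)*(n - 1)*(n^3 - 4*n^2 + 3*n) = (n - 3)^2*(n - 2)*(n - 1)*(n^2 - n) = (n - 3)^2*(n - 2)*(n - 1)^2*(n)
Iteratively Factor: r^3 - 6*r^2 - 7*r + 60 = (r - 4)*(r^2 - 2*r - 15) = (r - 4)*(r + 3)*(r - 5)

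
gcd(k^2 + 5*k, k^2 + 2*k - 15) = k + 5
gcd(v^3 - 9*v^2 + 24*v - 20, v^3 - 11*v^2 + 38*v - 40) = v^2 - 7*v + 10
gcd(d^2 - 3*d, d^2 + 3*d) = d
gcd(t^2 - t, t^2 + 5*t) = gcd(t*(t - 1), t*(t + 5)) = t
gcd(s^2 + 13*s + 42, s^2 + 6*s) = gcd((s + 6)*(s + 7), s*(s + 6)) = s + 6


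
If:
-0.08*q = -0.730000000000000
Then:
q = 9.12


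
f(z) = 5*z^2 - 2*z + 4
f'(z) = 10*z - 2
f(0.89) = 6.18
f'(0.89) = 6.90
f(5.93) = 167.96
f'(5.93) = 57.30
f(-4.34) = 106.86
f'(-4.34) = -45.40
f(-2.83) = 49.70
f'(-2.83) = -30.30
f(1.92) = 18.59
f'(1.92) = 17.20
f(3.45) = 56.61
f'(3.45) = 32.50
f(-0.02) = 4.04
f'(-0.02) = -2.20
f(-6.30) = 215.05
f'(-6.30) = -65.00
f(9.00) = 391.00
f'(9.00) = 88.00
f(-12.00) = 748.00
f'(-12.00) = -122.00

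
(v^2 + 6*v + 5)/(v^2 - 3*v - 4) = (v + 5)/(v - 4)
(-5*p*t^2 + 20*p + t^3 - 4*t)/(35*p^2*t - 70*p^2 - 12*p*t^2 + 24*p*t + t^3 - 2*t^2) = (-t - 2)/(7*p - t)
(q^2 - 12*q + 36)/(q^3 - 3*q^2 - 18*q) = (q - 6)/(q*(q + 3))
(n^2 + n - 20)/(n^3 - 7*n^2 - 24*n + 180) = (n - 4)/(n^2 - 12*n + 36)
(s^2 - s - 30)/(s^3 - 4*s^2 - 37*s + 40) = (s - 6)/(s^2 - 9*s + 8)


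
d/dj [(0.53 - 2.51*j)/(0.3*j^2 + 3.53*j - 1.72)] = (0.753*j^2 - 0.318*j + 2.4463)/(0.09*j^4 + 2.118*j^3 + 11.4289*j^2 - 12.1432*j + 2.9584)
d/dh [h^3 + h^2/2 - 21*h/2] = 3*h^2 + h - 21/2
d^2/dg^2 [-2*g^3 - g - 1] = -12*g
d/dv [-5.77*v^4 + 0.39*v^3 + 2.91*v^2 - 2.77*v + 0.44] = -23.08*v^3 + 1.17*v^2 + 5.82*v - 2.77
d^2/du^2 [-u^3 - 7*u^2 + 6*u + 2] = -6*u - 14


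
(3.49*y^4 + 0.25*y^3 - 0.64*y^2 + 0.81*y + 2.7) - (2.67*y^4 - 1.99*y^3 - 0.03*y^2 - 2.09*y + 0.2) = 0.82*y^4 + 2.24*y^3 - 0.61*y^2 + 2.9*y + 2.5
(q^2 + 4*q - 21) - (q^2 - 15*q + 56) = 19*q - 77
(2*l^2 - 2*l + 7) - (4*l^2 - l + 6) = -2*l^2 - l + 1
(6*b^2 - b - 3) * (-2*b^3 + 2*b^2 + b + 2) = -12*b^5 + 14*b^4 + 10*b^3 + 5*b^2 - 5*b - 6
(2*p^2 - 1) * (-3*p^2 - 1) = -6*p^4 + p^2 + 1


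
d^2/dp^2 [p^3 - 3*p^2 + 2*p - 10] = 6*p - 6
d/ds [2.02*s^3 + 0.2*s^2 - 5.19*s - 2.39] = 6.06*s^2 + 0.4*s - 5.19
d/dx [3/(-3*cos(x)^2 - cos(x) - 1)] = -3*(6*cos(x) + 1)*sin(x)/(3*cos(x)^2 + cos(x) + 1)^2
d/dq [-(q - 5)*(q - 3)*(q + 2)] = -3*q^2 + 12*q + 1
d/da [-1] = 0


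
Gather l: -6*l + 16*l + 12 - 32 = 10*l - 20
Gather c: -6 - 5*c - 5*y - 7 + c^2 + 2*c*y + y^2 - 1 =c^2 + c*(2*y - 5) + y^2 - 5*y - 14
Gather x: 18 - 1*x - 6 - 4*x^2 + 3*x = -4*x^2 + 2*x + 12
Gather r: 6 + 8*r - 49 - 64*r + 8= -56*r - 35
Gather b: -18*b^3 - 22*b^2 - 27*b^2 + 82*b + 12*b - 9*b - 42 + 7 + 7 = -18*b^3 - 49*b^2 + 85*b - 28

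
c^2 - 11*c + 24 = (c - 8)*(c - 3)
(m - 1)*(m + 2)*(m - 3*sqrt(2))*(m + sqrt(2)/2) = m^4 - 5*sqrt(2)*m^3/2 + m^3 - 5*m^2 - 5*sqrt(2)*m^2/2 - 3*m + 5*sqrt(2)*m + 6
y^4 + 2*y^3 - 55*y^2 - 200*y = y*(y - 8)*(y + 5)^2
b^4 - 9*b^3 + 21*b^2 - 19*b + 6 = (b - 6)*(b - 1)^3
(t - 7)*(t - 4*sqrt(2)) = t^2 - 7*t - 4*sqrt(2)*t + 28*sqrt(2)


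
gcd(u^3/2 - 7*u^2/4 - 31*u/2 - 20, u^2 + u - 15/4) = u + 5/2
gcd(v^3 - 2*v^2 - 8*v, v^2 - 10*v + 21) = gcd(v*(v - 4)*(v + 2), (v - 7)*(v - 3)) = 1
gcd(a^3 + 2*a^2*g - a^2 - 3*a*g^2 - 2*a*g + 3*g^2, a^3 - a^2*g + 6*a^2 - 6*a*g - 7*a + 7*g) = a^2 - a*g - a + g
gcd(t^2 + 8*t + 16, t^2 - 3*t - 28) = t + 4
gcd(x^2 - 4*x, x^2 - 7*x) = x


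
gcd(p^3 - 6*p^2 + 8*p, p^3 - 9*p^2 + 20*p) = p^2 - 4*p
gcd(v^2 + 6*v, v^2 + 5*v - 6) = v + 6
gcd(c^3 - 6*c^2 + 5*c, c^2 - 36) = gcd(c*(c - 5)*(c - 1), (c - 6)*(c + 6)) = 1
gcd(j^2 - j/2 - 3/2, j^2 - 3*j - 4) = j + 1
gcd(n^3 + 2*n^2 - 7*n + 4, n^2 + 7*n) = 1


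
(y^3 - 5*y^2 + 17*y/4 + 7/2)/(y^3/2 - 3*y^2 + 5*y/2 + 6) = (4*y^3 - 20*y^2 + 17*y + 14)/(2*(y^3 - 6*y^2 + 5*y + 12))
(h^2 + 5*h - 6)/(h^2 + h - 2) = (h + 6)/(h + 2)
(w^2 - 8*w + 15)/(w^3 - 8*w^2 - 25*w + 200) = (w - 3)/(w^2 - 3*w - 40)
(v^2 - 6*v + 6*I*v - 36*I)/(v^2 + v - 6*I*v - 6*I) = (v^2 + 6*v*(-1 + I) - 36*I)/(v^2 + v*(1 - 6*I) - 6*I)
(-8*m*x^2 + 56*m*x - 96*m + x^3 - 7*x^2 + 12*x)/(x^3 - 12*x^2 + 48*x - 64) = (-8*m*x + 24*m + x^2 - 3*x)/(x^2 - 8*x + 16)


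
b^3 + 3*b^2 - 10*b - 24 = (b - 3)*(b + 2)*(b + 4)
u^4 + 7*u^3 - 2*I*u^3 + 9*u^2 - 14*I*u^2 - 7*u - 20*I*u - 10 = (u + 2)*(u + 5)*(u - I)^2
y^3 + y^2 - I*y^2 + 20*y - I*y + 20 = (y + 1)*(y - 5*I)*(y + 4*I)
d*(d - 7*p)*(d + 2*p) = d^3 - 5*d^2*p - 14*d*p^2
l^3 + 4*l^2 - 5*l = l*(l - 1)*(l + 5)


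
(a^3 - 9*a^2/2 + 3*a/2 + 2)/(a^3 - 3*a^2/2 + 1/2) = (a - 4)/(a - 1)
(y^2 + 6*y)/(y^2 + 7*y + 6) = y/(y + 1)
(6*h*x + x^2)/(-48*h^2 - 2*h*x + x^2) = x/(-8*h + x)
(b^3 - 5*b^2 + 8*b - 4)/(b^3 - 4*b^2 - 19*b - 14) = (-b^3 + 5*b^2 - 8*b + 4)/(-b^3 + 4*b^2 + 19*b + 14)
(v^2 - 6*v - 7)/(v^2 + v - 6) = (v^2 - 6*v - 7)/(v^2 + v - 6)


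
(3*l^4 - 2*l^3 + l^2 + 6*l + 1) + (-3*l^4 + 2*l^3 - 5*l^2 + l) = -4*l^2 + 7*l + 1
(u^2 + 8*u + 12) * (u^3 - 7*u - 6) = u^5 + 8*u^4 + 5*u^3 - 62*u^2 - 132*u - 72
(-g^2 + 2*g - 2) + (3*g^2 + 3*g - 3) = 2*g^2 + 5*g - 5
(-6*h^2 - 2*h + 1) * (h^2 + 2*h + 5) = -6*h^4 - 14*h^3 - 33*h^2 - 8*h + 5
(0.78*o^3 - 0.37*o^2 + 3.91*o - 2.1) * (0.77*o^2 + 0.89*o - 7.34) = 0.6006*o^5 + 0.4093*o^4 - 3.0438*o^3 + 4.5787*o^2 - 30.5684*o + 15.414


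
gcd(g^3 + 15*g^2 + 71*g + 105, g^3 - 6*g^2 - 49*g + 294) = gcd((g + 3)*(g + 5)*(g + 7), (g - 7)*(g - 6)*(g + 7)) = g + 7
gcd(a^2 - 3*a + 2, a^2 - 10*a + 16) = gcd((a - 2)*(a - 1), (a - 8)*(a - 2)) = a - 2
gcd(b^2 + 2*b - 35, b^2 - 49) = b + 7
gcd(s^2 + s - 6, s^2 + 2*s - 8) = s - 2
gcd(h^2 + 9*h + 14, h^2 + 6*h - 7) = h + 7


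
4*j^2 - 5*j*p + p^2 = (-4*j + p)*(-j + p)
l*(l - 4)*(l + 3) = l^3 - l^2 - 12*l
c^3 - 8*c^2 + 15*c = c*(c - 5)*(c - 3)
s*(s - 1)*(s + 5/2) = s^3 + 3*s^2/2 - 5*s/2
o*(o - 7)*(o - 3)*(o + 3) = o^4 - 7*o^3 - 9*o^2 + 63*o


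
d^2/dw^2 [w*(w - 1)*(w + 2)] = 6*w + 2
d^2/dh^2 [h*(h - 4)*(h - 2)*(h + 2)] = 12*h^2 - 24*h - 8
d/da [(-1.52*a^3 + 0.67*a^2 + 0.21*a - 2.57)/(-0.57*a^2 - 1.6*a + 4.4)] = (0.8664*a^4 + 4.864*a^3 - 21.0163*a^2 + 2.9662*a - 3.188)/(0.3249*a^4 + 1.824*a^3 - 2.456*a^2 - 14.08*a + 19.36)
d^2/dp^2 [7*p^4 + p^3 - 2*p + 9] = 6*p*(14*p + 1)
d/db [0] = 0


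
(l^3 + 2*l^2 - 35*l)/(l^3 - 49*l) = (l - 5)/(l - 7)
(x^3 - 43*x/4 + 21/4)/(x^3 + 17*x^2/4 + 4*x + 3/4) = (4*x^3 - 43*x + 21)/(4*x^3 + 17*x^2 + 16*x + 3)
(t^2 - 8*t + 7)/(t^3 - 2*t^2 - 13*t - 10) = (-t^2 + 8*t - 7)/(-t^3 + 2*t^2 + 13*t + 10)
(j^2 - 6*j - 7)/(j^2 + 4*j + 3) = (j - 7)/(j + 3)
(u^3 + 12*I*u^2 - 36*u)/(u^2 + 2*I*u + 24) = u*(u + 6*I)/(u - 4*I)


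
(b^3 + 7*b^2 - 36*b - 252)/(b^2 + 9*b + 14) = (b^2 - 36)/(b + 2)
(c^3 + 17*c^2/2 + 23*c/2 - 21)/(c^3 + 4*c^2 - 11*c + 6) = (c + 7/2)/(c - 1)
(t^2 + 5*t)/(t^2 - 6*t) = (t + 5)/(t - 6)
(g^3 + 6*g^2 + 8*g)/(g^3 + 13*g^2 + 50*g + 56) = g/(g + 7)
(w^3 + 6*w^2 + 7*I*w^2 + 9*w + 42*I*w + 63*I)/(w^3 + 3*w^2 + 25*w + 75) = (w^2 + w*(3 + 7*I) + 21*I)/(w^2 + 25)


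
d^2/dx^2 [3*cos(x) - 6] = -3*cos(x)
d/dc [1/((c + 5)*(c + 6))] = (-2*c - 11)/(c^4 + 22*c^3 + 181*c^2 + 660*c + 900)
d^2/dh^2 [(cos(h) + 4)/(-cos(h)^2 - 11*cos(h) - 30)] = (9*(1 - cos(2*h))^2*cos(h)/4 + 5*(1 - cos(2*h))^2/4 - 542*cos(h) - 170*cos(2*h) - 21*cos(3*h)/2 - cos(5*h)/2 - 243)/((cos(h) + 5)^3*(cos(h) + 6)^3)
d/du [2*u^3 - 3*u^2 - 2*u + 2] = 6*u^2 - 6*u - 2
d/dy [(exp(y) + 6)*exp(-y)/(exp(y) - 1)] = (-exp(2*y) - 12*exp(y) + 6)*exp(-y)/(exp(2*y) - 2*exp(y) + 1)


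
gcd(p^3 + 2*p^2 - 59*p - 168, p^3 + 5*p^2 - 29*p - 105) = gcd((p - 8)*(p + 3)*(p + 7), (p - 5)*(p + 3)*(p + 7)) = p^2 + 10*p + 21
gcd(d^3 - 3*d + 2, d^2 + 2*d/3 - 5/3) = d - 1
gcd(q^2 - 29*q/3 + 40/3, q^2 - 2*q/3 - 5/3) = q - 5/3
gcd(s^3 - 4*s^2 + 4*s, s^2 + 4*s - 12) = s - 2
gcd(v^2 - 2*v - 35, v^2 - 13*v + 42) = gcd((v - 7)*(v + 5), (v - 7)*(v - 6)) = v - 7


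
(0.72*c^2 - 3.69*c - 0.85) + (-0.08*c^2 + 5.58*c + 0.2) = 0.64*c^2 + 1.89*c - 0.65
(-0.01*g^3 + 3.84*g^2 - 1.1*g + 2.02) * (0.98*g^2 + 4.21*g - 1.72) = -0.0098*g^5 + 3.7211*g^4 + 15.1056*g^3 - 9.2562*g^2 + 10.3962*g - 3.4744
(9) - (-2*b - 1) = 2*b + 10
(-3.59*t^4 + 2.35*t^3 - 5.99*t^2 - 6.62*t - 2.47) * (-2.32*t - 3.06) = 8.3288*t^5 + 5.5334*t^4 + 6.7058*t^3 + 33.6878*t^2 + 25.9876*t + 7.5582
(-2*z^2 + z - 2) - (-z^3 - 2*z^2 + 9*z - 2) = z^3 - 8*z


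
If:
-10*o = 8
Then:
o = -4/5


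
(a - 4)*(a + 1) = a^2 - 3*a - 4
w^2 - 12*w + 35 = (w - 7)*(w - 5)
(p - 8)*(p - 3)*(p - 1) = p^3 - 12*p^2 + 35*p - 24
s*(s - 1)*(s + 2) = s^3 + s^2 - 2*s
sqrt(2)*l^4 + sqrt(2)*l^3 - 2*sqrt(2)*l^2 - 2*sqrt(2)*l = l*(l - sqrt(2))*(l + sqrt(2))*(sqrt(2)*l + sqrt(2))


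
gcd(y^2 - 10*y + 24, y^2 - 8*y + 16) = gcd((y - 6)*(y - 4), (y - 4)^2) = y - 4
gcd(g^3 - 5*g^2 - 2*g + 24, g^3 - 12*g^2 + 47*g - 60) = g^2 - 7*g + 12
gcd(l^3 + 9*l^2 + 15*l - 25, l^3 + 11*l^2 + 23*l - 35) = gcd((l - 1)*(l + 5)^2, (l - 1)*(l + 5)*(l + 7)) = l^2 + 4*l - 5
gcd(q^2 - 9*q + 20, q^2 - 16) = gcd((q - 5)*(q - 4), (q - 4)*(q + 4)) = q - 4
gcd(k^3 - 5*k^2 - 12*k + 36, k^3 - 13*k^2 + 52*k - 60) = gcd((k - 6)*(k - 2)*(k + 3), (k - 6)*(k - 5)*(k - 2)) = k^2 - 8*k + 12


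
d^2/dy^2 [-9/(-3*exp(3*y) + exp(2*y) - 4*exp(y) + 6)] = 9*((-27*exp(2*y) + 4*exp(y) - 4)*(3*exp(3*y) - exp(2*y) + 4*exp(y) - 6) + 2*(9*exp(2*y) - 2*exp(y) + 4)^2*exp(y))*exp(y)/(3*exp(3*y) - exp(2*y) + 4*exp(y) - 6)^3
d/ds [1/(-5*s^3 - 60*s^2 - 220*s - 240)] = (3*s^2 + 24*s + 44)/(5*(s^3 + 12*s^2 + 44*s + 48)^2)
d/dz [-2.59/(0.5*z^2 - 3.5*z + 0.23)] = (2.59*z - 9.065)/(0.5*z^2 - 3.5*z + 0.23)^2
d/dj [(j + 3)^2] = 2*j + 6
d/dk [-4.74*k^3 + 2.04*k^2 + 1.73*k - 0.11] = -14.22*k^2 + 4.08*k + 1.73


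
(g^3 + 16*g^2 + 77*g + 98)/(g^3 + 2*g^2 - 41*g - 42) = (g^2 + 9*g + 14)/(g^2 - 5*g - 6)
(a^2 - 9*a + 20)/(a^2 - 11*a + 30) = (a - 4)/(a - 6)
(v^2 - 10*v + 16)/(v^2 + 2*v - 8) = (v - 8)/(v + 4)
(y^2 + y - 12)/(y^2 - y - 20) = (y - 3)/(y - 5)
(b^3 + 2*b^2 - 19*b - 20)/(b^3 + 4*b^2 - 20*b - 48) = (b^2 + 6*b + 5)/(b^2 + 8*b + 12)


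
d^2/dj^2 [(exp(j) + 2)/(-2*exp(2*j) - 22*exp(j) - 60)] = (-exp(4*j) + 3*exp(3*j) + 114*exp(2*j) + 328*exp(j) - 240)*exp(j)/(2*(exp(6*j) + 33*exp(5*j) + 453*exp(4*j) + 3311*exp(3*j) + 13590*exp(2*j) + 29700*exp(j) + 27000))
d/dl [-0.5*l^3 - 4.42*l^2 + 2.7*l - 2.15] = -1.5*l^2 - 8.84*l + 2.7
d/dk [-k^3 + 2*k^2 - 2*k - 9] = -3*k^2 + 4*k - 2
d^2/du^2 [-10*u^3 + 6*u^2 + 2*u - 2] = 12 - 60*u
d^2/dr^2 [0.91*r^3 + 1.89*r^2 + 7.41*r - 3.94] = 5.46*r + 3.78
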